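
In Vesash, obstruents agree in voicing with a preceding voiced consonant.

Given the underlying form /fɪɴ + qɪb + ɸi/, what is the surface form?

The rule targets /q/ (voiceless uvular stop), which sits after the trigger /ɴ/ (voiced).
A voiced uvular stop is [ɢ], so the surface segment is [ɢ].
At the second juncture, /ɸ/ likewise becomes [β] adjacent to /b/.

[fɪɴɢɪbβi]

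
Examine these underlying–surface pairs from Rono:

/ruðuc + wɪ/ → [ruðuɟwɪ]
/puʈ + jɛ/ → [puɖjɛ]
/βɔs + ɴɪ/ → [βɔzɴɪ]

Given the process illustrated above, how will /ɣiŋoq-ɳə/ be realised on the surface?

The data show regressive voicing assimilation: /c/ → [ɟ] before /w/; /ʈ/ → [ɖ] before /j/; /s/ → [z] before /ɴ/. In each pair only voicing changes, matching the following consonant, while place and manner stay constant.
/q/ is a voiceless uvular stop. The following trigger /ɳ/ is voiced, so /q/ must become voiced as well.
The voiced uvular stop is [ɢ], so /q/ → [ɢ].

[ɣiŋoɢɳə]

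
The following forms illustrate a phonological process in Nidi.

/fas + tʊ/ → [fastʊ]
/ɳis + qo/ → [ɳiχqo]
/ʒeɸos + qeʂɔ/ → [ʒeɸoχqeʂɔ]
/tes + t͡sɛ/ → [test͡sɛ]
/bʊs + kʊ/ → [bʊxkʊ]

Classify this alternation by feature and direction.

Comparing underlying and surface forms, /s/ → [χ] is the alternation; the neighbouring /q/ is constant.
/s/ is alveolar while /q/ is uvular; the output [χ] is uvular, matching the trigger — so the feature that spreads is place.
Manner and voice are unchanged, so the assimilation is partial, not total.
The other alternating form patterns the same way: /s/ → [x] before /k/ (alveolar → velar, matching velar) — only place changes, and always toward the following segment.
No alternation appears in [fastʊ], [test͡sɛ]: there the adjacent consonants already agree in place (/s/ and /t/ are both alveolar; /s/ and /t͡s/ are both alveolar), so these forms are consistent with the same rule.
Since the segment that changes precedes the conditioning segment, the assimilation is regressive.

regressive place assimilation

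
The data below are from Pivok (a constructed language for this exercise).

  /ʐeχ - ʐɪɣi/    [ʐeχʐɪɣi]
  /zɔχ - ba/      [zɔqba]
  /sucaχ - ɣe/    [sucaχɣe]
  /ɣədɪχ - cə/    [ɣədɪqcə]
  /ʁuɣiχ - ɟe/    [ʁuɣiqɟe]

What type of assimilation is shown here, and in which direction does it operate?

regressive manner assimilation

The segment that alternates is /χ/, which surfaces as [q] when adjacent to /b/.
The change fricative → stop matches the manner of the following /b/, identifying this as manner assimilation.
Place and voice are unchanged, so the assimilation is partial, not total.
The same holds elsewhere in the data: /χ/ → [q] before /c/ (fricative → stop, matching a stop); /χ/ → [q] before /ɟ/ (fricative → stop, matching a stop) — only manner changes, and always toward the following segment.
No alternation appears in [ʐeχʐɪɣi], [sucaχɣe]: there the adjacent consonants already agree in manner (/χ/ and /ʐ/ are both fricatives; /χ/ and /ɣ/ are both fricatives), so these forms are consistent with the same rule.
Since the segment that changes precedes the conditioning segment, the assimilation is regressive.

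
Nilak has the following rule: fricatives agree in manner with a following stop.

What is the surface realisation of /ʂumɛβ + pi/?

[ʂumɛbpi]

/β/ is a voiced bilabial fricative. The following trigger /p/ is a stop, so /β/ must become a stop as well.
The voiced bilabial stop is [b], so /β/ → [b].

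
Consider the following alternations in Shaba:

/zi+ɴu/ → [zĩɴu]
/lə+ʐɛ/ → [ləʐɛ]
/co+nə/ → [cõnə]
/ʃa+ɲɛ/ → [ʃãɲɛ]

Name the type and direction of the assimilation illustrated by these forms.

The vowel /i/ surfaces as nasalised [ĩ] next to the following nasal /ɴ/ — it has acquired the [+nasal] feature of its neighbour.
The other forms show the same pattern: /o/ → [õ] before /n/; /a/ → [ã] before /ɲ/ — each time a vowel is nasalised next to a following nasal.
No change occurs in [ləʐɛ] because the vowel at the boundary is adjacent to an oral consonant, not a nasal (/ə/ next to /ʐ/).
Because the conditioning nasal is to the right of the vowel that changes, the process is regressive (anticipatory).

regressive nasality assimilation (vowel nasalisation)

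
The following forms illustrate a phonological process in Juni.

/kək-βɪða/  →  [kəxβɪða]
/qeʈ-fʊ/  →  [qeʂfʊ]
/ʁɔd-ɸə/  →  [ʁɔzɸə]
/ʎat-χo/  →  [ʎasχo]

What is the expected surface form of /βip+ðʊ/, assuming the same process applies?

[βiɸðʊ]

The data show regressive manner assimilation: /k/ → [x] before /β/; /ʈ/ → [ʂ] before /f/; /d/ → [z] before /ɸ/; /t/ → [s] before /χ/. In each pair only manner changes, matching the following consonant, while place and voice stay constant.
/p/ is a voiceless bilabial stop. The following trigger /ð/ is a fricative, so /p/ must become a fricative as well.
A voiceless bilabial fricative is [ɸ], so the surface segment is [ɸ].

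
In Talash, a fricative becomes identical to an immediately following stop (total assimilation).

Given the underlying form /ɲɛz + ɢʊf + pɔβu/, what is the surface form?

[ɲɛɢɢʊppɔβu]

/z/ is the segment targeted by the rule; it sits immediately before /ɢ/, so it assimilates completely and surfaces as [ɢ].
At the second juncture, /f/ likewise becomes [p] adjacent to /p/.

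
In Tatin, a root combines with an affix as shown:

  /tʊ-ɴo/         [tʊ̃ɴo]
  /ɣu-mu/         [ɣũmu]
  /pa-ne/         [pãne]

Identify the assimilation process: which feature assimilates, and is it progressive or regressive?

The vowel /ʊ/ surfaces as nasalised [ʊ̃] next to the following nasal /ɴ/ — it has acquired the [+nasal] feature of its neighbour.
The other forms show the same pattern: /u/ → [ũ] before /m/; /a/ → [ã] before /n/ — each time a vowel is nasalised next to a following nasal.
Because the conditioning nasal is to the right of the vowel that changes, the process is regressive (anticipatory).

regressive nasality assimilation (vowel nasalisation)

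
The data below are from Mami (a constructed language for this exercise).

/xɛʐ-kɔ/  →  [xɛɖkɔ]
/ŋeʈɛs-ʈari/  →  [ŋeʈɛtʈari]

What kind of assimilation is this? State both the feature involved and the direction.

Underlying /ʐ/ is realised as [ɖ] next to /k/; /k/ itself does not change.
The change fricative → stop matches the manner of the following /k/, identifying this as manner assimilation.
Place and voice are unchanged, so the assimilation is partial, not total.
The other alternating form patterns the same way: /s/ → [t] before /ʈ/ (fricative → stop, matching a stop) — only manner changes, and always toward the following segment.
Since the segment that changes precedes the conditioning segment, the assimilation is regressive.

regressive manner assimilation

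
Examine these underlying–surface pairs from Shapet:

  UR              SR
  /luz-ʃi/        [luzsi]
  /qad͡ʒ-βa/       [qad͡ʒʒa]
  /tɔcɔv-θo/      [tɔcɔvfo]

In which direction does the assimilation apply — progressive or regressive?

progressive

The segment that alternates is /ʃ/, which surfaces as [s] when adjacent to /z/.
/ʃ/ is postalveolar while /z/ is alveolar; the output [s] is alveolar, matching the trigger — so the feature that spreads is place.
The same holds elsewhere in the data: /β/ → [ʒ] after /d͡ʒ/ (bilabial → postalveolar, matching postalveolar); /θ/ → [f] after /v/ (dental → labiodental, matching labiodental) — only place changes, and always toward the preceding segment.
The trigger is the preceding segment, so the direction is progressive (perseverative).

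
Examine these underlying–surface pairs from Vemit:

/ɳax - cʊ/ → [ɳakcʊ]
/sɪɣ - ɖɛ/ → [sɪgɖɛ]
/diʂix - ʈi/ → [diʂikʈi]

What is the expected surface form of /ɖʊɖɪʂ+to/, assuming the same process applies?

The data show regressive manner assimilation: /x/ → [k] before /c/; /ɣ/ → [g] before /ɖ/; /x/ → [k] before /ʈ/. In each pair only manner changes, matching the following consonant, while place and voice stay constant.
The rule targets /ʂ/ (voiceless retroflex fricative), which sits before the trigger /t/ (stop).
Changing only its manner to stop gives [ʈ] — the voiceless retroflex stop.

[ɖʊɖɪʈto]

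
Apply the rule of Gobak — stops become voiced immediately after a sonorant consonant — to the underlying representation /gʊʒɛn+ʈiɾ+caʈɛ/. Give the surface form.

/ʈ/ is a voiceless retroflex stop. The preceding trigger /n/ is voiced, so /ʈ/ must become voiced as well.
A voiced retroflex stop is [ɖ], so the surface segment is [ɖ].
At the second juncture, /c/ likewise becomes [ɟ] adjacent to /ɾ/.

[gʊʒɛnɖiɾɟaʈɛ]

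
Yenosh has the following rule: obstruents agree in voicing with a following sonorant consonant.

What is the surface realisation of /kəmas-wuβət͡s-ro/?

[kəmazwuβəd͡zro]

The rule targets /s/ (voiceless alveolar fricative), which sits before the trigger /w/ (voiced).
A voiced alveolar fricative is [z], so the surface segment is [z].
At the second juncture, /t͡s/ likewise becomes [d͡z] adjacent to /r/.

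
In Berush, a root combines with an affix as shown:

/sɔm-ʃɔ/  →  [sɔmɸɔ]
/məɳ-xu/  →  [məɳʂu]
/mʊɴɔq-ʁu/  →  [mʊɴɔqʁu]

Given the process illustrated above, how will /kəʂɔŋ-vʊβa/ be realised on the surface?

[kəʂɔŋɣʊβa]

The data show progressive place assimilation: /ʃ/ → [ɸ] after /m/; /x/ → [ʂ] after /ɳ/. In each pair only place changes, matching the preceding consonant, while manner and voice stay constant.
Nothing changes in [mʊɴɔqʁu]: there the adjacent consonants already agree in place (/ʁ/ and /q/ are both uvular), so this form is consistent with the same rule.
/v/ is a voiced labiodental fricative. The preceding trigger /ŋ/ is velar, so /v/ must become velar as well.
Changing only its place to velar gives [ɣ] — the voiced velar fricative.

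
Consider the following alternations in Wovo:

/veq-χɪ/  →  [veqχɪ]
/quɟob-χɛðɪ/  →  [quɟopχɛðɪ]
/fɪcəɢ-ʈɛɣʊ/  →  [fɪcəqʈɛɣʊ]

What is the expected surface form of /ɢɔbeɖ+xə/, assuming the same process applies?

The data show regressive voicing assimilation: /b/ → [p] before /χ/; /ɢ/ → [q] before /ʈ/. In each pair only voicing changes, matching the following consonant, while place and manner stay constant.
No alternation appears in [veqχɪ]: there the adjacent consonants already agree in voicing (/q/ and /χ/ are both voiceless), so this form is consistent with the same rule.
The rule targets /ɖ/ (voiced retroflex stop), which sits before the trigger /x/ (voiceless).
Changing only its voicing to voiceless gives [ʈ] — the voiceless retroflex stop.

[ɢɔbeʈxə]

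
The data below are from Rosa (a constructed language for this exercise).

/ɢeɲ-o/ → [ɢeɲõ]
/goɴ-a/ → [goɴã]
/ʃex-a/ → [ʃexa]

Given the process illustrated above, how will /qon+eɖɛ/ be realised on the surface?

The data show progressive nasality assimilation (vowel nasalisation): /o/ → [õ] after /ɲ/; /a/ → [ã] after /ɴ/ — a vowel is nasalised by an immediately preceding nasal consonant.
No change occurs in [ʃexa] because the vowel at the boundary is adjacent to an oral consonant, not a nasal (/a/ next to /x/).
/e/ sits next to the nasal /n/ and is therefore nasalised to [ẽ].

[qonẽɖɛ]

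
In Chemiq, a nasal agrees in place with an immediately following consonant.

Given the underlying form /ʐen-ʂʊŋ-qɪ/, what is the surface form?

/n/ is a voiced alveolar nasal. The following trigger /ʂ/ is retroflex, so /n/ must become retroflex as well.
The voiced retroflex nasal is [ɳ], so /n/ → [ɳ].
The same rule applies at the second boundary: /ŋ/ → [ɴ] next to /q/.

[ʐeɳʂʊɴqɪ]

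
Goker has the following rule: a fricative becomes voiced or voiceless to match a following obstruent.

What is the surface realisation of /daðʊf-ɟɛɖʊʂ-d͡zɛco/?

The rule targets /f/ (voiceless labiodental fricative), which sits before the trigger /ɟ/ (voiced).
Changing only its voicing to voiced gives [v] — the voiced labiodental fricative.
At the second juncture, /ʂ/ likewise becomes [ʐ] adjacent to /d͡z/.

[daðʊvɟɛɖʊʐd͡zɛco]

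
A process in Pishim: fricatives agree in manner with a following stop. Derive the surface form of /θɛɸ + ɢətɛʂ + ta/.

[θɛpɢətɛʈta]

The rule targets /ɸ/ (voiceless bilabial fricative), which sits before the trigger /ɢ/ (stop).
Changing only its manner to stop gives [p] — the voiceless bilabial stop.
At the second juncture, /ʂ/ likewise becomes [ʈ] adjacent to /t/.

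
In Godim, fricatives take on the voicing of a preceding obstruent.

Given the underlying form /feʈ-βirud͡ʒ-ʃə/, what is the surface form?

[feʈɸirud͡ʒʒə]

/β/ is a voiced bilabial fricative. The preceding trigger /ʈ/ is voiceless, so /β/ must become voiceless as well.
The voiceless bilabial fricative is [ɸ], so /β/ → [ɸ].
The same rule applies at the second boundary: /ʃ/ → [ʒ] next to /d͡ʒ/.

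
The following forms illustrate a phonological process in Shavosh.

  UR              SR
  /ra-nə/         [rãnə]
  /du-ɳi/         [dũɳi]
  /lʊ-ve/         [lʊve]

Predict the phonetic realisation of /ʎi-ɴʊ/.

The data show regressive nasality assimilation (vowel nasalisation): /a/ → [ã] before /n/; /u/ → [ũ] before /ɳ/ — a vowel is nasalised by an immediately following nasal consonant.
No change occurs in [lʊve] because the vowel at the boundary is adjacent to an oral consonant, not a nasal (/ʊ/ next to /v/).
The vowel /i/ is adjacent to the following nasal /ɴ/, so it acquires [+nasal] and surfaces as [ĩ].

[ʎĩɴʊ]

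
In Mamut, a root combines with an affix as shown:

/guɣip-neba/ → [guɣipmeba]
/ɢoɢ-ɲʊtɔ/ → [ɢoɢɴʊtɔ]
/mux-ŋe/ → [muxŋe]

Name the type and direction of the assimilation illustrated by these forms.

progressive place assimilation

The segment that alternates is /n/, which surfaces as [m] when adjacent to /p/.
The change alveolar → bilabial matches the place of the preceding /p/, identifying this as place assimilation.
Manner and voice are unchanged, so the assimilation is partial, not total.
Checking the remaining alternation: /ɲ/ → [ɴ] after /ɢ/ (palatal → uvular, matching uvular) — only place changes, and always toward the preceding segment.
Nothing changes in [muxŋe]: there the adjacent consonants already agree in place (/ŋ/ and /x/ are both velar), so this form is consistent with the same rule.
The trigger is the preceding segment, so the direction is progressive (perseverative).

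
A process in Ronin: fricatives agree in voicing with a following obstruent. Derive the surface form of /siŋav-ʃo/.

/v/ is a voiced labiodental fricative. The following trigger /ʃ/ is voiceless, so /v/ must become voiceless as well.
The voiceless labiodental fricative is [f], so /v/ → [f].

[siŋafʃo]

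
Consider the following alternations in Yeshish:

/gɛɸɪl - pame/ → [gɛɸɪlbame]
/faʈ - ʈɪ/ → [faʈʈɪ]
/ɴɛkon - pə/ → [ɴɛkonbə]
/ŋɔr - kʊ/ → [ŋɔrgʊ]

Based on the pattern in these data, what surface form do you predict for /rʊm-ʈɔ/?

The data show progressive voicing assimilation: /p/ → [b] after /l/; /p/ → [b] after /n/; /k/ → [g] after /r/. In each pair only voicing changes, matching the preceding consonant, while place and manner stay constant.
Nothing changes in [faʈʈɪ]: there the adjacent consonants already agree in voicing (/ʈ/ and /ʈ/ are both voiceless), so this form is consistent with the same rule.
/ʈ/ is a voiceless retroflex stop. The preceding trigger /m/ is voiced, so /ʈ/ must become voiced as well.
A voiced retroflex stop is [ɖ], so the surface segment is [ɖ].

[rʊmɖɔ]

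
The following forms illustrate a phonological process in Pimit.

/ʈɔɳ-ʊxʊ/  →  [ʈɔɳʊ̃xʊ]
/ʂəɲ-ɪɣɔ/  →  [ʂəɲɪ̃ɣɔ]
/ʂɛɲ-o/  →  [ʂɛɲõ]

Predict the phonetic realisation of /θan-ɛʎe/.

The data show progressive nasality assimilation (vowel nasalisation): /ʊ/ → [ʊ̃] after /ɳ/; /ɪ/ → [ɪ̃] after /ɲ/; /o/ → [õ] after /ɲ/ — a vowel is nasalised by an immediately preceding nasal consonant.
The vowel /ɛ/ is adjacent to the preceding nasal /n/, so it acquires [+nasal] and surfaces as [ɛ̃].

[θanɛ̃ʎe]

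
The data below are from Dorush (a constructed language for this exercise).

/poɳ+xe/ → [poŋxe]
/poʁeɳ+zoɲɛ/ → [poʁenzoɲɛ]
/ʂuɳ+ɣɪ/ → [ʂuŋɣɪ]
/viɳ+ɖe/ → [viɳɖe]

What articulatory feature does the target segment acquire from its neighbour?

Underlying /ɳ/ is realised as [ŋ] next to /x/; /x/ itself does not change.
/ɳ/ is retroflex while /x/ is velar; the output [ŋ] is velar, matching the trigger — so the feature that spreads is place.
Checking the remaining alternations: /ɳ/ → [n] before /z/ (retroflex → alveolar, matching alveolar); /ɳ/ → [ŋ] before /ɣ/ (retroflex → velar, matching velar) — only place changes, and always toward the following segment.
Nothing changes in [viɳɖe]: there the adjacent consonants already agree in place (/ɳ/ and /ɖ/ are both retroflex), so this form is consistent with the same rule.

place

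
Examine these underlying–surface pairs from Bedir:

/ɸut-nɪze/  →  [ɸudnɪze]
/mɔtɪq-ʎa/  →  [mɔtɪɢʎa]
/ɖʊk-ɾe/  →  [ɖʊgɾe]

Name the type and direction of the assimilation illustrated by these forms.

regressive voicing assimilation

The segment that alternates is /t/, which surfaces as [d] when adjacent to /n/.
The change voiceless → voiced matches the voicing of the following /n/, identifying this as voicing assimilation.
Place and manner are unchanged, so the assimilation is partial, not total.
The same holds elsewhere in the data: /q/ → [ɢ] before /ʎ/ (voiceless → voiced, matching voiced); /k/ → [g] before /ɾ/ (voiceless → voiced, matching voiced) — only voicing changes, and always toward the following segment.
The trigger is the following segment, so the direction is regressive (anticipatory).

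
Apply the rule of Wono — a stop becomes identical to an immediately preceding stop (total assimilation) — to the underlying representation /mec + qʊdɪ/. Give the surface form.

[meccʊdɪ]

/q/ is the segment targeted by the rule; it sits immediately after /c/, so it assimilates completely and surfaces as [c].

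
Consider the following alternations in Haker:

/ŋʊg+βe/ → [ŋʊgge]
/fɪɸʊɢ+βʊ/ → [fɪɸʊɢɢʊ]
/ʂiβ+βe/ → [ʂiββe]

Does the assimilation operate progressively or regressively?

progressive

The segment that alternates is /β/, which surfaces as [g] when adjacent to /g/.
The output [g] is identical to the trigger /g/ — every feature (place, manner, voicing) has been copied — so this is total assimilation.
The other form behaves the same way: /β/ → [ɢ] after /ɢ/ — in each case the output is a copy of the preceding consonant.
In [ʂiββe] the two consonants at the boundary are already identical (/β/ + /β/), so the rule applies vacuously and nothing changes.
The trigger is the preceding segment, so the direction is progressive (perseverative).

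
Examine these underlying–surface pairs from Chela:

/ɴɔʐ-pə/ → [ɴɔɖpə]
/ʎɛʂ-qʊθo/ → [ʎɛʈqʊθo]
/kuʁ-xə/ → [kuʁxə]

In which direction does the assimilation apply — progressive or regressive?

regressive

Comparing underlying and surface forms, /ʐ/ → [ɖ] is the alternation; the neighbouring /p/ is constant.
The change fricative → stop matches the manner of the following /p/, identifying this as manner assimilation.
The other alternating form patterns the same way: /ʂ/ → [ʈ] before /q/ (fricative → stop, matching a stop) — only manner changes, and always toward the following segment.
No alternation appears in [kuʁxə]: there the adjacent consonants already agree in manner (/ʁ/ and /x/ are both fricatives), so this form is consistent with the same rule.
Since the segment that changes precedes the conditioning segment, the assimilation is regressive.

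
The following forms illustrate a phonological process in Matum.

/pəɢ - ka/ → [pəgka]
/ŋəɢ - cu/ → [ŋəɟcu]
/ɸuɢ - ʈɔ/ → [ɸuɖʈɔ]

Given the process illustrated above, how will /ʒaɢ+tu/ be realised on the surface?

The data show regressive place assimilation: /ɢ/ → [g] before /k/; /ɢ/ → [ɟ] before /c/; /ɢ/ → [ɖ] before /ʈ/. In each pair only place changes, matching the following consonant, while manner and voice stay constant.
/ɢ/ is a voiced uvular stop. The following trigger /t/ is alveolar, so /ɢ/ must become alveolar as well.
Changing only its place to alveolar gives [d] — the voiced alveolar stop.

[ʒadtu]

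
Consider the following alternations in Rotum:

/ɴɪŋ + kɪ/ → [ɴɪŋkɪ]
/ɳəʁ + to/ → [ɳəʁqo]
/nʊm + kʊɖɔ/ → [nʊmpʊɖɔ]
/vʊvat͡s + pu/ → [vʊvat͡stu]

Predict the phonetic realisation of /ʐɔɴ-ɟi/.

The data show progressive place assimilation: /t/ → [q] after /ʁ/; /k/ → [p] after /m/; /p/ → [t] after /t͡s/. In each pair only place changes, matching the preceding consonant, while manner and voice stay constant.
No alternation appears in [ɴɪŋkɪ]: there the adjacent consonants already agree in place (/k/ and /ŋ/ are both velar), so this form is consistent with the same rule.
The rule targets /ɟ/ (voiced palatal stop), which sits after the trigger /ɴ/ (uvular).
A voiced uvular stop is [ɢ], so the surface segment is [ɢ].

[ʐɔɴɢi]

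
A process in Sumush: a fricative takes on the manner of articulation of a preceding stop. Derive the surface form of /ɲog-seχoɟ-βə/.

The rule targets /s/ (voiceless alveolar fricative), which sits after the trigger /g/ (stop).
The voiceless alveolar stop is [t], so /s/ → [t].
At the second juncture, /β/ likewise becomes [b] adjacent to /ɟ/.

[ɲogteχoɟbə]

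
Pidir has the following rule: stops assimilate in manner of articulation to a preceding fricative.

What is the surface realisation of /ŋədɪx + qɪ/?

/q/ is a voiceless uvular stop. The preceding trigger /x/ is a fricative, so /q/ must become a fricative as well.
A voiceless uvular fricative is [χ], so the surface segment is [χ].

[ŋədɪxχɪ]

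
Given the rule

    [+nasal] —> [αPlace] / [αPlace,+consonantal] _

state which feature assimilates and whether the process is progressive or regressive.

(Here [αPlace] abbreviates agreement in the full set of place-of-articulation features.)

progressive place assimilation

The shared variable α links the value of the place features (abbreviated [Place]) on the target to the same value on the neighbouring segment, so place is the feature that assimilates.
The conditioning segment sits to the left of the focus bar, meaning the trigger precedes the segment that changes — progressive assimilation.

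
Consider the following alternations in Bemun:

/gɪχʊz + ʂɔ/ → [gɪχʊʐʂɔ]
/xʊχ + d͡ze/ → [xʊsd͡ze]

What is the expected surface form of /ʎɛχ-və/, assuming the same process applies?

The data show regressive place assimilation: /z/ → [ʐ] before /ʂ/; /χ/ → [s] before /d͡z/. In each pair only place changes, matching the following consonant, while manner and voice stay constant.
The rule targets /χ/ (voiceless uvular fricative), which sits before the trigger /v/ (labiodental).
Changing only its place to labiodental gives [f] — the voiceless labiodental fricative.

[ʎɛfvə]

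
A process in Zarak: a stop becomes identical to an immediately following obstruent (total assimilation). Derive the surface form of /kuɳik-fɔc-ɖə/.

/k/ is the segment targeted by the rule; it sits immediately before /f/, so it assimilates completely and surfaces as [f].
At the second juncture, /c/ likewise becomes [ɖ] adjacent to /ɖ/.

[kuɳiffɔɖɖə]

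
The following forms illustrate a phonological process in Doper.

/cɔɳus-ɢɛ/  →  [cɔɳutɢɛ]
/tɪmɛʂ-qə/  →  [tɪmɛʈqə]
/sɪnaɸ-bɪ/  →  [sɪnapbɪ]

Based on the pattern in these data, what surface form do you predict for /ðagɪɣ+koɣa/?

The data show regressive manner assimilation: /s/ → [t] before /ɢ/; /ʂ/ → [ʈ] before /q/; /ɸ/ → [p] before /b/. In each pair only manner changes, matching the following consonant, while place and voice stay constant.
The rule targets /ɣ/ (voiced velar fricative), which sits before the trigger /k/ (stop).
The voiced velar stop is [g], so /ɣ/ → [g].

[ðagɪgkoɣa]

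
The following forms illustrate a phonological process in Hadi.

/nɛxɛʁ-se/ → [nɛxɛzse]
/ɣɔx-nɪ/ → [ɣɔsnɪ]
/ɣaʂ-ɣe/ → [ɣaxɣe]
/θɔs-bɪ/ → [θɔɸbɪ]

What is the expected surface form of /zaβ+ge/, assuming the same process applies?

[zaɣge]

The data show regressive place assimilation: /ʁ/ → [z] before /s/; /x/ → [s] before /n/; /ʂ/ → [x] before /ɣ/; /s/ → [ɸ] before /b/. In each pair only place changes, matching the following consonant, while manner and voice stay constant.
/β/ is a voiced bilabial fricative. The following trigger /g/ is velar, so /β/ must become velar as well.
A voiced velar fricative is [ɣ], so the surface segment is [ɣ].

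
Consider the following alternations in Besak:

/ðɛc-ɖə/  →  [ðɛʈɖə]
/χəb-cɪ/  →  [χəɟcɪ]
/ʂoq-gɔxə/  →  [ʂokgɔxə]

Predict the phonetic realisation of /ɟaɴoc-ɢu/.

[ɟaɴoqɢu]

The data show regressive place assimilation: /c/ → [ʈ] before /ɖ/; /b/ → [ɟ] before /c/; /q/ → [k] before /g/. In each pair only place changes, matching the following consonant, while manner and voice stay constant.
The rule targets /c/ (voiceless palatal stop), which sits before the trigger /ɢ/ (uvular).
A voiceless uvular stop is [q], so the surface segment is [q].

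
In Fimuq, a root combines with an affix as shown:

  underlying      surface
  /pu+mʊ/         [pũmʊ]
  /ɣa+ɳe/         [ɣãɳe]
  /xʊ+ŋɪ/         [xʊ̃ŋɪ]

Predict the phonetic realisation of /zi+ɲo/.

The data show regressive nasality assimilation (vowel nasalisation): /u/ → [ũ] before /m/; /a/ → [ã] before /ɳ/; /ʊ/ → [ʊ̃] before /ŋ/ — a vowel is nasalised by an immediately following nasal consonant.
/i/ sits next to the nasal /ɲ/ and is therefore nasalised to [ĩ].

[zĩɲo]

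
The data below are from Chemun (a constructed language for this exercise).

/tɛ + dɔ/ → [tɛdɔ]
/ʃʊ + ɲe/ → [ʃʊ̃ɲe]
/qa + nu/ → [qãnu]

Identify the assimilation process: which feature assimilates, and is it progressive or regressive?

regressive nasality assimilation (vowel nasalisation)

The vowel /ʊ/ surfaces as nasalised [ʊ̃] next to the following nasal /ɲ/ — it has acquired the [+nasal] feature of its neighbour.
Likewise in the remaining data: /a/ → [ã] before /n/ — each time a vowel is nasalised next to a following nasal.
No change occurs in [tɛdɔ] because the vowel at the boundary is adjacent to an oral consonant, not a nasal (/ɛ/ next to /d/).
Because the conditioning nasal is to the right of the vowel that changes, the process is regressive (anticipatory).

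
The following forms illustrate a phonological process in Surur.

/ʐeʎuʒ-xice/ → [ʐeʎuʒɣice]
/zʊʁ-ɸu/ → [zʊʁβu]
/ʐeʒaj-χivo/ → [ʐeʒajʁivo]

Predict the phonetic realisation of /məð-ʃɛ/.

The data show progressive voicing assimilation: /x/ → [ɣ] after /ʒ/; /ɸ/ → [β] after /ʁ/; /χ/ → [ʁ] after /j/. In each pair only voicing changes, matching the preceding consonant, while place and manner stay constant.
The rule targets /ʃ/ (voiceless postalveolar fricative), which sits after the trigger /ð/ (voiced).
A voiced postalveolar fricative is [ʒ], so the surface segment is [ʒ].

[məðʒɛ]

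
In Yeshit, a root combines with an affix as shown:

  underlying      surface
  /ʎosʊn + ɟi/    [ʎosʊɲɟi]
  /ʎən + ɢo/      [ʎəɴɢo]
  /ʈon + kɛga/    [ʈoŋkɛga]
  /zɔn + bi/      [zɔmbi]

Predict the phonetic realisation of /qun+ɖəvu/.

[quɳɖəvu]

The data show regressive place assimilation: /n/ → [ɲ] before /ɟ/; /n/ → [ɴ] before /ɢ/; /n/ → [ŋ] before /k/; /n/ → [m] before /b/. In each pair only place changes, matching the following consonant, while manner and voice stay constant.
/n/ is a voiced alveolar nasal. The following trigger /ɖ/ is retroflex, so /n/ must become retroflex as well.
A voiced retroflex nasal is [ɳ], so the surface segment is [ɳ].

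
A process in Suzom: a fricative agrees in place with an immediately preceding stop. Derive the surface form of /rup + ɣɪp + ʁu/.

/ɣ/ is a voiced velar fricative. The preceding trigger /p/ is bilabial, so /ɣ/ must become bilabial as well.
A voiced bilabial fricative is [β], so the surface segment is [β].
The same rule applies at the second boundary: /ʁ/ → [β] next to /p/.

[rupβɪpβu]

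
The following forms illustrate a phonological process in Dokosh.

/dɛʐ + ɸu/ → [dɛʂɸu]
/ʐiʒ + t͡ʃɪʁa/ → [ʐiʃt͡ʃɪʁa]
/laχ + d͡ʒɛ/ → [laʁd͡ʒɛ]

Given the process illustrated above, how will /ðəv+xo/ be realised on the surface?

[ðəfxo]

The data show regressive voicing assimilation: /ʐ/ → [ʂ] before /ɸ/; /ʒ/ → [ʃ] before /t͡ʃ/; /χ/ → [ʁ] before /d͡ʒ/. In each pair only voicing changes, matching the following consonant, while place and manner stay constant.
The rule targets /v/ (voiced labiodental fricative), which sits before the trigger /x/ (voiceless).
A voiceless labiodental fricative is [f], so the surface segment is [f].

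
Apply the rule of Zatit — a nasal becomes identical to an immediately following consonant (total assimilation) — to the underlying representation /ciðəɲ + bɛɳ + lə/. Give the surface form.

[ciðəbbɛllə]

/ɲ/ is the segment targeted by the rule; it sits immediately before /b/, so it assimilates completely and surfaces as [b].
The same rule applies at the second boundary: /ɳ/ → [l] next to /l/.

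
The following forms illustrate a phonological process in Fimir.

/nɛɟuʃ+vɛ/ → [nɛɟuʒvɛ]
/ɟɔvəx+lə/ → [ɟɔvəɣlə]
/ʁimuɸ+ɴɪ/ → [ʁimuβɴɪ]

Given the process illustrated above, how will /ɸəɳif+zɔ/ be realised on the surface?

[ɸəɳivzɔ]

The data show regressive voicing assimilation: /ʃ/ → [ʒ] before /v/; /x/ → [ɣ] before /l/; /ɸ/ → [β] before /ɴ/. In each pair only voicing changes, matching the following consonant, while place and manner stay constant.
/f/ is a voiceless labiodental fricative. The following trigger /z/ is voiced, so /f/ must become voiced as well.
Changing only its voicing to voiced gives [v] — the voiced labiodental fricative.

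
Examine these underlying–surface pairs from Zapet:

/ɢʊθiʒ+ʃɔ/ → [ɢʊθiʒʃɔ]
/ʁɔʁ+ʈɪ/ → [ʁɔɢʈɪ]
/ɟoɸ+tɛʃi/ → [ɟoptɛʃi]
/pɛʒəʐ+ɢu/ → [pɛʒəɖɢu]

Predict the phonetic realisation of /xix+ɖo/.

[xikɖo]

The data show regressive manner assimilation: /ʁ/ → [ɢ] before /ʈ/; /ɸ/ → [p] before /t/; /ʐ/ → [ɖ] before /ɢ/. In each pair only manner changes, matching the following consonant, while place and voice stay constant.
No alternation appears in [ɢʊθiʒʃɔ]: there the adjacent consonants already agree in manner (/ʒ/ and /ʃ/ are both fricatives), so this form is consistent with the same rule.
The rule targets /x/ (voiceless velar fricative), which sits before the trigger /ɖ/ (stop).
A voiceless velar stop is [k], so the surface segment is [k].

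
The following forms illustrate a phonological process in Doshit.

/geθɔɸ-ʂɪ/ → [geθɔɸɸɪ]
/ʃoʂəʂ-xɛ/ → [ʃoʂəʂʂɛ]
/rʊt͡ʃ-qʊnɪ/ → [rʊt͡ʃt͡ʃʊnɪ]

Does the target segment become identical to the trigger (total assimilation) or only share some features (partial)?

Underlying /q/ is realised as [t͡ʃ] next to /t͡ʃ/; /t͡ʃ/ itself does not change.
The output [t͡ʃ] is identical to the trigger /t͡ʃ/ — every feature (place, manner, voicing) has been copied — so this is total assimilation.
The remaining alternations confirm this: /ʂ/ → [ɸ] after /ɸ/; /x/ → [ʂ] after /ʂ/ — in each case the output is a copy of the preceding consonant.

total assimilation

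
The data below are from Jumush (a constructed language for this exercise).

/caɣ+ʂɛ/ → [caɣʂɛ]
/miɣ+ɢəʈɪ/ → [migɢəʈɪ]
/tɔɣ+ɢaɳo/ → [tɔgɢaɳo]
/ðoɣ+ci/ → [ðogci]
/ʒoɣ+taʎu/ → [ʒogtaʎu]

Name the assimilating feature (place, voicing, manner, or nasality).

manner

Comparing underlying and surface forms, /ɣ/ → [g] is the alternation; the neighbouring /ɢ/ is constant.
/ɣ/ is a fricative while /ɢ/ is a stop; the output [g] is a stop, matching the trigger — so the feature that spreads is manner.
The other alternating forms pattern the same way: /ɣ/ → [g] before /c/ (fricative → stop, matching a stop); /ɣ/ → [g] before /t/ (fricative → stop, matching a stop) — only manner changes, and always toward the following segment.
Nothing changes in [caɣʂɛ]: there the adjacent consonants already agree in manner (/ɣ/ and /ʂ/ are both fricatives), so this form is consistent with the same rule.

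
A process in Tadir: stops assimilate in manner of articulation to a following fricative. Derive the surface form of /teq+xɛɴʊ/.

The rule targets /q/ (voiceless uvular stop), which sits before the trigger /x/ (fricative).
The voiceless uvular fricative is [χ], so /q/ → [χ].

[teχxɛɴʊ]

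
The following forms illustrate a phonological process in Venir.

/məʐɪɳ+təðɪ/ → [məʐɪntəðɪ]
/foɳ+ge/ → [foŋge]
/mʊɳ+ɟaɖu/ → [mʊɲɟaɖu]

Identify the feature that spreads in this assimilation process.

Comparing underlying and surface forms, /ɳ/ → [n] is the alternation; the neighbouring /t/ is constant.
/ɳ/ is retroflex while /t/ is alveolar; the output [n] is alveolar, matching the trigger — so the feature that spreads is place.
The other alternating forms pattern the same way: /ɳ/ → [ŋ] before /g/ (retroflex → velar, matching velar); /ɳ/ → [ɲ] before /ɟ/ (retroflex → palatal, matching palatal) — only place changes, and always toward the following segment.

place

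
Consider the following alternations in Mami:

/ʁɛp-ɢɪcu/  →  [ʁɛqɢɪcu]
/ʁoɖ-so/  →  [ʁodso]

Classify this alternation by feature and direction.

Underlying /p/ is realised as [q] next to /ɢ/; /ɢ/ itself does not change.
The change bilabial → uvular matches the place of the following /ɢ/, identifying this as place assimilation.
Manner and voice are unchanged, so the assimilation is partial, not total.
Checking the remaining alternation: /ɖ/ → [d] before /s/ (retroflex → alveolar, matching alveolar) — only place changes, and always toward the following segment.
Since the segment that changes precedes the conditioning segment, the assimilation is regressive.

regressive place assimilation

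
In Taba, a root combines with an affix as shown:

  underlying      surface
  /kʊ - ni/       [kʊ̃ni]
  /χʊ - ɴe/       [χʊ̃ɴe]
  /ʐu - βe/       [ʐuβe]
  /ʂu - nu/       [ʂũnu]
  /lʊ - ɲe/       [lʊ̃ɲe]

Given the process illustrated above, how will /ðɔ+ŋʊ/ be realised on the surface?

The data show regressive nasality assimilation (vowel nasalisation): /ʊ/ → [ʊ̃] before /n/; /ʊ/ → [ʊ̃] before /ɴ/; /u/ → [ũ] before /n/; /ʊ/ → [ʊ̃] before /ɲ/ — a vowel is nasalised by an immediately following nasal consonant.
No change occurs in [ʐuβe] because the vowel at the boundary is adjacent to an oral consonant, not a nasal (/u/ next to /β/).
/ɔ/ sits next to the nasal /ŋ/ and is therefore nasalised to [ɔ̃].

[ðɔ̃ŋʊ]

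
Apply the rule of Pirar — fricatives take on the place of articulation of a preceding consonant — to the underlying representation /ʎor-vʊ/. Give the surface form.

/v/ is a voiced labiodental fricative. The preceding trigger /r/ is alveolar, so /v/ must become alveolar as well.
Changing only its place to alveolar gives [z] — the voiced alveolar fricative.

[ʎorzʊ]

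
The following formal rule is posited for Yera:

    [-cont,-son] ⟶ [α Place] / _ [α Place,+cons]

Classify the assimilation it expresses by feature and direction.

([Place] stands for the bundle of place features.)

The shared variable α links the value of the place features (abbreviated [Place]) on the target to the same value on the neighbouring segment, so place is the feature that assimilates.
The conditioning segment sits to the right of the focus bar, meaning the trigger follows the segment that changes — regressive assimilation.

regressive place assimilation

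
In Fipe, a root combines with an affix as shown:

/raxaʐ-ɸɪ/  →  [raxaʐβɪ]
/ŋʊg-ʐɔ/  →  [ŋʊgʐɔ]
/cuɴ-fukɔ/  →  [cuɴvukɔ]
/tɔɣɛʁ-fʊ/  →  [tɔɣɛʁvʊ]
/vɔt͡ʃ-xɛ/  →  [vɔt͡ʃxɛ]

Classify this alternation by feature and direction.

Underlying /ɸ/ is realised as [β] next to /ʐ/; /ʐ/ itself does not change.
/ɸ/ is voiceless while /ʐ/ is voiced; the output [β] is voiced, matching the trigger — so the feature that spreads is voicing.
Place and manner are unchanged, so the assimilation is partial, not total.
The same holds elsewhere in the data: /f/ → [v] after /ɴ/ (voiceless → voiced, matching voiced); /f/ → [v] after /ʁ/ (voiceless → voiced, matching voiced) — only voicing changes, and always toward the preceding segment.
Nothing changes in [ŋʊgʐɔ], [vɔt͡ʃxɛ]: there the adjacent consonants already agree in voicing (/ʐ/ and /g/ are both voiced; /x/ and /t͡ʃ/ are both voiceless), so these forms are consistent with the same rule.
Since the segment that changes follows the conditioning segment, the assimilation is progressive.

progressive voicing assimilation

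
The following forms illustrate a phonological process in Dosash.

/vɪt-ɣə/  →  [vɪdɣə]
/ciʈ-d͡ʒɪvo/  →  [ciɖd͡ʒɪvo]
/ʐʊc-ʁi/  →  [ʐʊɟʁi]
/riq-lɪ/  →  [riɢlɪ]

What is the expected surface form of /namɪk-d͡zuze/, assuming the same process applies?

[namɪgd͡zuze]

The data show regressive voicing assimilation: /t/ → [d] before /ɣ/; /ʈ/ → [ɖ] before /d͡ʒ/; /c/ → [ɟ] before /ʁ/; /q/ → [ɢ] before /l/. In each pair only voicing changes, matching the following consonant, while place and manner stay constant.
/k/ is a voiceless velar stop. The following trigger /d͡z/ is voiced, so /k/ must become voiced as well.
The voiced velar stop is [g], so /k/ → [g].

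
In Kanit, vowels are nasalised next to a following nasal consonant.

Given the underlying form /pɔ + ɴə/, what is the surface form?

The vowel /ɔ/ is adjacent to the following nasal /ɴ/, so it acquires [+nasal] and surfaces as [ɔ̃].

[pɔ̃ɴə]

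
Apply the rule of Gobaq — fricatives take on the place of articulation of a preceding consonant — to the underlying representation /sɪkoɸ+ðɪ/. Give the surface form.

The rule targets /ð/ (voiced dental fricative), which sits after the trigger /ɸ/ (bilabial).
The voiced bilabial fricative is [β], so /ð/ → [β].

[sɪkoɸβɪ]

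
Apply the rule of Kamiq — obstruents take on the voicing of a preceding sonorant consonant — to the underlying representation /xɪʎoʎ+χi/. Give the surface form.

[xɪʎoʎʁi]

The rule targets /χ/ (voiceless uvular fricative), which sits after the trigger /ʎ/ (voiced).
Changing only its voicing to voiced gives [ʁ] — the voiced uvular fricative.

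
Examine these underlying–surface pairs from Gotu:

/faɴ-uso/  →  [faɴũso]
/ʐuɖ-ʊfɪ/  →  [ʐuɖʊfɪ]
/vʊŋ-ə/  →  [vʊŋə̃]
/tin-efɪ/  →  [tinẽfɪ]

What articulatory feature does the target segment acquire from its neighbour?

nasality

The vowel /u/ surfaces as nasalised [ũ] next to the preceding nasal /ɴ/ — it has acquired the [+nasal] feature of its neighbour.
Likewise in the remaining data: /ə/ → [ə̃] after /ŋ/; /e/ → [ẽ] after /n/ — each time a vowel is nasalised next to a preceding nasal.
No change occurs in [ʐuɖʊfɪ] because the vowel at the boundary is adjacent to an oral consonant, not a nasal (/ʊ/ next to /ɖ/).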